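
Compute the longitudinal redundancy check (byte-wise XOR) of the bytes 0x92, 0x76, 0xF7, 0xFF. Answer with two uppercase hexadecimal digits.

EC

XOR the bytes together:
  start with 0x92
  0x92 ⊕ 0x76 = 0xE4
  0xE4 ⊕ 0xF7 = 0x13
  0x13 ⊕ 0xFF = 0xEC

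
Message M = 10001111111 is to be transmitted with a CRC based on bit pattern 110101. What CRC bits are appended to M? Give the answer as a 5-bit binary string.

00110

Append 5 zeros: 1000111111100000. Divide by 110101 (XOR where the leading bit is 1):
  pos 0: 100011 XOR 110101 = 010110
  pos 1: 101101 XOR 110101 = 011000
  pos 2: 110001 XOR 110101 = 000100
  pos 5: 100111 XOR 110101 = 010010
  pos 6: 100100 XOR 110101 = 010001
  pos 7: 100010 XOR 110101 = 010111
  pos 8: 101110 XOR 110101 = 011011
  pos 9: 110110 XOR 110101 = 000011
Remainder (last 5 bits) = 00110. This is the CRC / FCS.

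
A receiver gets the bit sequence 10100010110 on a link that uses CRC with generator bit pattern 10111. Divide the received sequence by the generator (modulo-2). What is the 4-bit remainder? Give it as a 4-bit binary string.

Modulo-2 division of 10100010110 by 10111:
  pos 0: 10100 XOR 10111 = 00011
  pos 3: 11010 XOR 10111 = 01101
  pos 4: 11011 XOR 10111 = 01100
  pos 5: 11001 XOR 10111 = 01110
  pos 6: 11100 XOR 10111 = 01011
Remainder = 1011 (nonzero — an error is detected).

1011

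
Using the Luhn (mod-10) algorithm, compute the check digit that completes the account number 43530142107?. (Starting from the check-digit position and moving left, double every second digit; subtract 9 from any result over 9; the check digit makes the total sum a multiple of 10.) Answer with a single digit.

Partial digits right→left: 7 0 1 2 4 1 0 3 5 3 4
Double every second digit counting from the check-digit position (so the 1st, 3rd, 5th, ... of the partial from the right).
  doubled (with −9 where >9): 5 2 8 0 1 8 → sum 24
  kept as-is: 0 2 1 3 3 → sum 9
Total = 24 + 9 = 33.
Check digit = (10 − (33 mod 10)) mod 10 = 7.

7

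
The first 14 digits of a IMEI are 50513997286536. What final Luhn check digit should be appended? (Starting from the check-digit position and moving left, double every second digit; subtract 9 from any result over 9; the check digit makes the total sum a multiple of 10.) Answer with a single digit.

0

Partial digits right→left: 6 3 5 6 8 2 7 9 9 3 1 5 0 5
Double every second digit counting from the check-digit position (so the 1st, 3rd, 5th, ... of the partial from the right).
  doubled (with −9 where >9): 3 1 7 5 9 2 0 → sum 27
  kept as-is: 3 6 2 9 3 5 5 → sum 33
Total = 27 + 33 = 60.
Check digit = (10 − (60 mod 10)) mod 10 = 0.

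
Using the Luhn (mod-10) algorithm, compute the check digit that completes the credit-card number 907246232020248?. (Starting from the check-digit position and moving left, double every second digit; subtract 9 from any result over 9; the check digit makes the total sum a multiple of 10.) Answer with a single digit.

Partial digits right→left: 8 4 2 0 2 0 2 3 2 6 4 2 7 0 9
Double every second digit counting from the check-digit position (so the 1st, 3rd, 5th, ... of the partial from the right).
  doubled (with −9 where >9): 7 4 4 4 4 8 5 9 → sum 45
  kept as-is: 4 0 0 3 6 2 0 → sum 15
Total = 45 + 15 = 60.
Check digit = (10 − (60 mod 10)) mod 10 = 0.

0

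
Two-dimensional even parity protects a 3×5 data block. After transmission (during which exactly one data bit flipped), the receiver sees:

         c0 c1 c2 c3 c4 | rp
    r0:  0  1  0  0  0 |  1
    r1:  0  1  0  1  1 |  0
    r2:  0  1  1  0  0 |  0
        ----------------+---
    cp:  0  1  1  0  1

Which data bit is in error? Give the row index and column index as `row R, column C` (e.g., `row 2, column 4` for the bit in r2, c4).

row 1, column 3

Recompute each row's even parity and compare to rp:
  r0: data parity 1, sent rp 1 → ok
  r1: data parity 1, sent rp 0 → mismatch
  r2: data parity 0, sent rp 0 → ok
Recompute each column's even parity and compare to cp:
  c0: data parity 0, sent cp 0 → ok
  c1: data parity 1, sent cp 1 → ok
  c2: data parity 1, sent cp 1 → ok
  c3: data parity 1, sent cp 0 → mismatch
  c4: data parity 1, sent cp 1 → ok
Exactly one row (r1) and one column (c3) fail → the flipped bit is at their intersection.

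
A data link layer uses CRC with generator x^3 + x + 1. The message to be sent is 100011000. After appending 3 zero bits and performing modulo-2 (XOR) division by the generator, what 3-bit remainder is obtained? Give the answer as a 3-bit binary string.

010

Append 3 zeros: 100011000000. Divide by 1011 (XOR where the leading bit is 1):
  pos 0: 1000 XOR 1011 = 0011
  pos 2: 1111 XOR 1011 = 0100
  pos 3: 1000 XOR 1011 = 0011
  pos 5: 1100 XOR 1011 = 0111
  pos 6: 1110 XOR 1011 = 0101
  pos 7: 1010 XOR 1011 = 0001
Remainder (last 3 bits) = 010. This is the CRC / FCS.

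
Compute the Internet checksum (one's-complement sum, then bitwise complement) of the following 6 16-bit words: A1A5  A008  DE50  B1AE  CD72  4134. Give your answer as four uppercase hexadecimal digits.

1FAB

One's-complement addition (fold any carry out of bit 15 back into bit 0):
  0xA1A5 + 0xA008 = 0x141AD → wrap carry → 0x41AE
  0x41AE + 0xDE50 = 0x11FFE → wrap carry → 0x1FFF
  0x1FFF + 0xB1AE = 0x0D1AD
  0xD1AD + 0xCD72 = 0x19F1F → wrap carry → 0x9F20
  0x9F20 + 0x4134 = 0x0E054
One's-complement sum = 0xE054.
Checksum = ~0xE054 & 0xFFFF = 0x1FAB.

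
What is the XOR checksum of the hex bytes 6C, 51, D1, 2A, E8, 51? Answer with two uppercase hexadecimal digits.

7F

XOR the bytes together:
  start with 0x6C
  0x6C ⊕ 0x51 = 0x3D
  0x3D ⊕ 0xD1 = 0xEC
  0xEC ⊕ 0x2A = 0xC6
  0xC6 ⊕ 0xE8 = 0x2E
  0x2E ⊕ 0x51 = 0x7F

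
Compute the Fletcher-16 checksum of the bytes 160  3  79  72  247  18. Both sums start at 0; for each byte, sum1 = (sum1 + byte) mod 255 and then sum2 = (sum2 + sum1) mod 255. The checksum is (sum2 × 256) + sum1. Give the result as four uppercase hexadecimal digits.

Running sums (mod 255):
  after byte 0 (160): sum1=160, sum2=160
  after byte 1 (3): sum1=163, sum2=68
  after byte 2 (79): sum1=242, sum2=55
  after byte 3 (72): sum1=59, sum2=114
  after byte 4 (247): sum1=51, sum2=165
  after byte 5 (18): sum1=69, sum2=234
Checksum = sum2·256 + sum1 = 234·256 + 69 = 59973 = 0xEA45.

EA45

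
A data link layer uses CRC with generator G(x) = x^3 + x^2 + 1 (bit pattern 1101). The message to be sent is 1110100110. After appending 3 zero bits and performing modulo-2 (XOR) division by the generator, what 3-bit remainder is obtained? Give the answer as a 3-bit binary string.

111

Append 3 zeros: 1110100110000. Divide by 1101 (XOR where the leading bit is 1):
  pos 0: 1110 XOR 1101 = 0011
  pos 2: 1110 XOR 1101 = 0011
  pos 4: 1101 XOR 1101 = 0000
  pos 8: 1000 XOR 1101 = 0101
  pos 9: 1010 XOR 1101 = 0111
Remainder (last 3 bits) = 111. This is the CRC / FCS.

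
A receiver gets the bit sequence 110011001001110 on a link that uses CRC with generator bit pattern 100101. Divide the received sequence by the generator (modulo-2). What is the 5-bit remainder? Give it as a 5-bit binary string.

01110

Modulo-2 division of 110011001001110 by 100101:
  pos 0: 110011 XOR 100101 = 010110
  pos 1: 101100 XOR 100101 = 001001
  pos 3: 100101 XOR 100101 = 000000
Remainder = 01110 (nonzero — an error is detected).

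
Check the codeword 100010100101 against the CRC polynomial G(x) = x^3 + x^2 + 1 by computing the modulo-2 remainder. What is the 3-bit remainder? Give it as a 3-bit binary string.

000

Modulo-2 division of 100010100101 by 1101:
  pos 0: 1000 XOR 1101 = 0101
  pos 1: 1011 XOR 1101 = 0110
  pos 2: 1100 XOR 1101 = 0001
  pos 5: 1100 XOR 1101 = 0001
  pos 8: 1101 XOR 1101 = 0000
Remainder = 000 (zero — the frame passes the CRC check).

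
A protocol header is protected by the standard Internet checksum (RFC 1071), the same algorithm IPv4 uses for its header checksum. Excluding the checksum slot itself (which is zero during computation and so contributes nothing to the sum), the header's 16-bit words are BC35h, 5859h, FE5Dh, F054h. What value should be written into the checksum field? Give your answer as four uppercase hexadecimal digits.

One's-complement addition (fold any carry out of bit 15 back into bit 0):
  0xBC35 + 0x5859 = 0x1148E → wrap carry → 0x148F
  0x148F + 0xFE5D = 0x112EC → wrap carry → 0x12ED
  0x12ED + 0xF054 = 0x10341 → wrap carry → 0x0342
One's-complement sum = 0x0342.
Checksum = ~0x0342 & 0xFFFF = 0xFCBD.

FCBD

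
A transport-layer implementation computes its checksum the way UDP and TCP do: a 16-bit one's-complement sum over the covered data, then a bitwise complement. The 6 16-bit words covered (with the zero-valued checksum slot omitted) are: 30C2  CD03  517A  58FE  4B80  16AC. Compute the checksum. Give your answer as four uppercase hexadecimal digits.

F594

One's-complement addition (fold any carry out of bit 15 back into bit 0):
  0x30C2 + 0xCD03 = 0x0FDC5
  0xFDC5 + 0x517A = 0x14F3F → wrap carry → 0x4F40
  0x4F40 + 0x58FE = 0x0A83E
  0xA83E + 0x4B80 = 0x0F3BE
  0xF3BE + 0x16AC = 0x10A6A → wrap carry → 0x0A6B
One's-complement sum = 0x0A6B.
Checksum = ~0x0A6B & 0xFFFF = 0xF594.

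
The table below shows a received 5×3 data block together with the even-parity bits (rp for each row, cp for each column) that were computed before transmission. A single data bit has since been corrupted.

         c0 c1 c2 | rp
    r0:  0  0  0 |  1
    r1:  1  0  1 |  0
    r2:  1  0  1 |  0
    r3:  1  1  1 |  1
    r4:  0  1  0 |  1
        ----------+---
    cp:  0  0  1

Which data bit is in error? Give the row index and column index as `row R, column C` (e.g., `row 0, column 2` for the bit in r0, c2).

row 0, column 0

Recompute each row's even parity and compare to rp:
  r0: data parity 0, sent rp 1 → mismatch
  r1: data parity 0, sent rp 0 → ok
  r2: data parity 0, sent rp 0 → ok
  r3: data parity 1, sent rp 1 → ok
  r4: data parity 1, sent rp 1 → ok
Recompute each column's even parity and compare to cp:
  c0: data parity 1, sent cp 0 → mismatch
  c1: data parity 0, sent cp 0 → ok
  c2: data parity 1, sent cp 1 → ok
Exactly one row (r0) and one column (c0) fail → the flipped bit is at their intersection.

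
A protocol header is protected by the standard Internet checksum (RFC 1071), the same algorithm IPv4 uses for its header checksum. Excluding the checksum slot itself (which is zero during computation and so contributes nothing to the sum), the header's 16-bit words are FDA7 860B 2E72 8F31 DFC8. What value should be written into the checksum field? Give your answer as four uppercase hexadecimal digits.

One's-complement addition (fold any carry out of bit 15 back into bit 0):
  0xFDA7 + 0x860B = 0x183B2 → wrap carry → 0x83B3
  0x83B3 + 0x2E72 = 0x0B225
  0xB225 + 0x8F31 = 0x14156 → wrap carry → 0x4157
  0x4157 + 0xDFC8 = 0x1211F → wrap carry → 0x2120
One's-complement sum = 0x2120.
Checksum = ~0x2120 & 0xFFFF = 0xDEDF.

DEDF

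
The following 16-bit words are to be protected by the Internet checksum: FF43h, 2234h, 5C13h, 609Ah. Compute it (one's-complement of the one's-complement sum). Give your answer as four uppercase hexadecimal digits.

21DA

One's-complement addition (fold any carry out of bit 15 back into bit 0):
  0xFF43 + 0x2234 = 0x12177 → wrap carry → 0x2178
  0x2178 + 0x5C13 = 0x07D8B
  0x7D8B + 0x609A = 0x0DE25
One's-complement sum = 0xDE25.
Checksum = ~0xDE25 & 0xFFFF = 0x21DA.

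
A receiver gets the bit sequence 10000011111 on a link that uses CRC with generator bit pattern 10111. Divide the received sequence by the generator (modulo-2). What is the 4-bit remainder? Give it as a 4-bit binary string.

Modulo-2 division of 10000011111 by 10111:
  pos 0: 10000 XOR 10111 = 00111
  pos 2: 11101 XOR 10111 = 01010
  pos 3: 10101 XOR 10111 = 00010
  pos 6: 10111 XOR 10111 = 00000
Remainder = 0000 (zero — the frame passes the CRC check).

0000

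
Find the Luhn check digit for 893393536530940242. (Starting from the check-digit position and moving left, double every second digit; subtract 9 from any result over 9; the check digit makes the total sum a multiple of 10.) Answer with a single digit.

9

Partial digits right→left: 2 4 2 0 4 9 0 3 5 6 3 5 3 9 3 3 9 8
Double every second digit counting from the check-digit position (so the 1st, 3rd, 5th, ... of the partial from the right).
  doubled (with −9 where >9): 4 4 8 0 1 6 6 6 9 → sum 44
  kept as-is: 4 0 9 3 6 5 9 3 8 → sum 47
Total = 44 + 47 = 91.
Check digit = (10 − (91 mod 10)) mod 10 = 9.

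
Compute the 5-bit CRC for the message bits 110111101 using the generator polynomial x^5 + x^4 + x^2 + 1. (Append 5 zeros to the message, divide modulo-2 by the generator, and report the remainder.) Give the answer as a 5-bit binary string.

00111

Append 5 zeros: 11011110100000. Divide by 110101 (XOR where the leading bit is 1):
  pos 0: 110111 XOR 110101 = 000010
  pos 4: 101010 XOR 110101 = 011111
  pos 5: 111110 XOR 110101 = 001011
  pos 7: 101100 XOR 110101 = 011001
  pos 8: 110010 XOR 110101 = 000111
Remainder (last 5 bits) = 00111. This is the CRC / FCS.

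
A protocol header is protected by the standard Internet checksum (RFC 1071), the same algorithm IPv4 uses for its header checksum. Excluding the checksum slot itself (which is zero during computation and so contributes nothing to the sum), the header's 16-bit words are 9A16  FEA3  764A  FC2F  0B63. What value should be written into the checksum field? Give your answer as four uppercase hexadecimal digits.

One's-complement addition (fold any carry out of bit 15 back into bit 0):
  0x9A16 + 0xFEA3 = 0x198B9 → wrap carry → 0x98BA
  0x98BA + 0x764A = 0x10F04 → wrap carry → 0x0F05
  0x0F05 + 0xFC2F = 0x10B34 → wrap carry → 0x0B35
  0x0B35 + 0x0B63 = 0x01698
One's-complement sum = 0x1698.
Checksum = ~0x1698 & 0xFFFF = 0xE967.

E967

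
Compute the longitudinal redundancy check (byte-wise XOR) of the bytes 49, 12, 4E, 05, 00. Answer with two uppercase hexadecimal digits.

XOR the bytes together:
  start with 0x49
  0x49 ⊕ 0x12 = 0x5B
  0x5B ⊕ 0x4E = 0x15
  0x15 ⊕ 0x05 = 0x10
  0x10 ⊕ 0x00 = 0x10

10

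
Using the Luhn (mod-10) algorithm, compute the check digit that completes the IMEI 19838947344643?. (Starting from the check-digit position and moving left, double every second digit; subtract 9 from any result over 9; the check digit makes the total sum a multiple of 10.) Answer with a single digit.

2

Partial digits right→left: 3 4 6 4 4 3 7 4 9 8 3 8 9 1
Double every second digit counting from the check-digit position (so the 1st, 3rd, 5th, ... of the partial from the right).
  doubled (with −9 where >9): 6 3 8 5 9 6 9 → sum 46
  kept as-is: 4 4 3 4 8 8 1 → sum 32
Total = 46 + 32 = 78.
Check digit = (10 − (78 mod 10)) mod 10 = 2.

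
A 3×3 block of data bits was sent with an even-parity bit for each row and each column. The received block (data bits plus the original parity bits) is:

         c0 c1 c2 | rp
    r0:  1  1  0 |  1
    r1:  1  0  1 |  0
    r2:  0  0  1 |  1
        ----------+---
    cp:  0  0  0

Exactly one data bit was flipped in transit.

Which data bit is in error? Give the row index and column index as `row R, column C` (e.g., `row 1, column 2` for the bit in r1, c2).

row 0, column 1

Recompute each row's even parity and compare to rp:
  r0: data parity 0, sent rp 1 → mismatch
  r1: data parity 0, sent rp 0 → ok
  r2: data parity 1, sent rp 1 → ok
Recompute each column's even parity and compare to cp:
  c0: data parity 0, sent cp 0 → ok
  c1: data parity 1, sent cp 0 → mismatch
  c2: data parity 0, sent cp 0 → ok
Exactly one row (r0) and one column (c1) fail → the flipped bit is at their intersection.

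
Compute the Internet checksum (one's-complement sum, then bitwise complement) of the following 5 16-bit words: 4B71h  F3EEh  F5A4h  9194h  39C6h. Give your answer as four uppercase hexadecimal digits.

One's-complement addition (fold any carry out of bit 15 back into bit 0):
  0x4B71 + 0xF3EE = 0x13F5F → wrap carry → 0x3F60
  0x3F60 + 0xF5A4 = 0x13504 → wrap carry → 0x3505
  0x3505 + 0x9194 = 0x0C699
  0xC699 + 0x39C6 = 0x1005F → wrap carry → 0x0060
One's-complement sum = 0x0060.
Checksum = ~0x0060 & 0xFFFF = 0xFF9F.

FF9F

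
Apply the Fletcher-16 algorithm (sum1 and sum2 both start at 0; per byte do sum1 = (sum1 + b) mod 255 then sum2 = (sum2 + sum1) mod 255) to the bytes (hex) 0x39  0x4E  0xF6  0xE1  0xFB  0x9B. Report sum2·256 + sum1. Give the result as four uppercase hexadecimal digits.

F3F7

Running sums (mod 255):
  after byte 0 (0x39): sum1=57, sum2=57
  after byte 1 (0x4E): sum1=135, sum2=192
  after byte 2 (0xF6): sum1=126, sum2=63
  after byte 3 (0xE1): sum1=96, sum2=159
  after byte 4 (0xFB): sum1=92, sum2=251
  after byte 5 (0x9B): sum1=247, sum2=243
Checksum = sum2·256 + sum1 = 243·256 + 247 = 62455 = 0xF3F7.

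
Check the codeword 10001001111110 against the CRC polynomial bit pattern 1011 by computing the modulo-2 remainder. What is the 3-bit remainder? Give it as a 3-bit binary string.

Modulo-2 division of 10001001111110 by 1011:
  pos 0: 1000 XOR 1011 = 0011
  pos 2: 1110 XOR 1011 = 0101
  pos 3: 1010 XOR 1011 = 0001
  pos 6: 1111 XOR 1011 = 0100
  pos 7: 1001 XOR 1011 = 0010
  pos 9: 1011 XOR 1011 = 0000
Remainder = 000 (zero — the frame passes the CRC check).

000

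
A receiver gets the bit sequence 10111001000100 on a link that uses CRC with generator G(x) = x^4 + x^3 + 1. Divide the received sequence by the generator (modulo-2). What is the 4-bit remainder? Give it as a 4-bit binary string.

1111

Modulo-2 division of 10111001000100 by 11001:
  pos 0: 10111 XOR 11001 = 01110
  pos 1: 11100 XOR 11001 = 00101
  pos 3: 10101 XOR 11001 = 01100
  pos 4: 11000 XOR 11001 = 00001
  pos 8: 10010 XOR 11001 = 01011
  pos 9: 10110 XOR 11001 = 01111
Remainder = 1111 (nonzero — an error is detected).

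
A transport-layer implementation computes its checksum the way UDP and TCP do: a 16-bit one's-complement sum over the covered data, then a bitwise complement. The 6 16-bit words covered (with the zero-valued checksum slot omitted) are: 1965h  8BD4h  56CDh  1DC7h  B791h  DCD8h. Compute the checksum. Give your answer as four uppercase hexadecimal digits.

One's-complement addition (fold any carry out of bit 15 back into bit 0):
  0x1965 + 0x8BD4 = 0x0A539
  0xA539 + 0x56CD = 0x0FC06
  0xFC06 + 0x1DC7 = 0x119CD → wrap carry → 0x19CE
  0x19CE + 0xB791 = 0x0D15F
  0xD15F + 0xDCD8 = 0x1AE37 → wrap carry → 0xAE38
One's-complement sum = 0xAE38.
Checksum = ~0xAE38 & 0xFFFF = 0x51C7.

51C7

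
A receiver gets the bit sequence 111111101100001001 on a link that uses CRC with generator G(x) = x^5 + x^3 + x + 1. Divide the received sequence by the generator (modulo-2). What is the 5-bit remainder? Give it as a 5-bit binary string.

Modulo-2 division of 111111101100001001 by 101011:
  pos 0: 111111 XOR 101011 = 010100
  pos 1: 101001 XOR 101011 = 000010
  pos 5: 100110 XOR 101011 = 001101
  pos 7: 110100 XOR 101011 = 011111
  pos 8: 111110 XOR 101011 = 010101
  pos 9: 101011 XOR 101011 = 000000
Remainder = 00001 (nonzero — an error is detected).

00001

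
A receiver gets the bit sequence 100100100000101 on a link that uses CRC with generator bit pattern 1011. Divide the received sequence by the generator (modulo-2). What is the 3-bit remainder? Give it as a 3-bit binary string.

000

Modulo-2 division of 100100100000101 by 1011:
  pos 0: 1001 XOR 1011 = 0010
  pos 2: 1000 XOR 1011 = 0011
  pos 4: 1110 XOR 1011 = 0101
  pos 5: 1010 XOR 1011 = 0001
  pos 8: 1000 XOR 1011 = 0011
  pos 10: 1110 XOR 1011 = 0101
  pos 11: 1011 XOR 1011 = 0000
Remainder = 000 (zero — the frame passes the CRC check).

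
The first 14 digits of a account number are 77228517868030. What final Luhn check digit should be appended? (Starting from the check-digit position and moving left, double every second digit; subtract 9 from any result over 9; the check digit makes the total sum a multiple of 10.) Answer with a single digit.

5

Partial digits right→left: 0 3 0 8 6 8 7 1 5 8 2 2 7 7
Double every second digit counting from the check-digit position (so the 1st, 3rd, 5th, ... of the partial from the right).
  doubled (with −9 where >9): 0 0 3 5 1 4 5 → sum 18
  kept as-is: 3 8 8 1 8 2 7 → sum 37
Total = 18 + 37 = 55.
Check digit = (10 − (55 mod 10)) mod 10 = 5.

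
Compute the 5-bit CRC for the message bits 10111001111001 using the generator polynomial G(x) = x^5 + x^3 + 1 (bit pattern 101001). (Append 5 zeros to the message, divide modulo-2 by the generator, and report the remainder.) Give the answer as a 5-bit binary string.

00010

Append 5 zeros: 1011100111100100000. Divide by 101001 (XOR where the leading bit is 1):
  pos 0: 101110 XOR 101001 = 000111
  pos 3: 111011 XOR 101001 = 010010
  pos 4: 100101 XOR 101001 = 001100
  pos 6: 110010 XOR 101001 = 011011
  pos 7: 110110 XOR 101001 = 011111
  pos 8: 111111 XOR 101001 = 010110
  pos 9: 101100 XOR 101001 = 000101
  pos 12: 101000 XOR 101001 = 000001
Remainder (last 5 bits) = 00010. This is the CRC / FCS.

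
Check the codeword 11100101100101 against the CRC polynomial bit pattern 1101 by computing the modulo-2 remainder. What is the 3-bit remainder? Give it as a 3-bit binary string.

000

Modulo-2 division of 11100101100101 by 1101:
  pos 0: 1110 XOR 1101 = 0011
  pos 2: 1101 XOR 1101 = 0000
  pos 7: 1100 XOR 1101 = 0001
  pos 10: 1101 XOR 1101 = 0000
Remainder = 000 (zero — the frame passes the CRC check).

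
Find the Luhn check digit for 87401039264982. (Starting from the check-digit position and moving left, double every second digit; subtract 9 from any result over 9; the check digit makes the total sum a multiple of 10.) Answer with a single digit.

0

Partial digits right→left: 2 8 9 4 6 2 9 3 0 1 0 4 7 8
Double every second digit counting from the check-digit position (so the 1st, 3rd, 5th, ... of the partial from the right).
  doubled (with −9 where >9): 4 9 3 9 0 0 5 → sum 30
  kept as-is: 8 4 2 3 1 4 8 → sum 30
Total = 30 + 30 = 60.
Check digit = (10 − (60 mod 10)) mod 10 = 0.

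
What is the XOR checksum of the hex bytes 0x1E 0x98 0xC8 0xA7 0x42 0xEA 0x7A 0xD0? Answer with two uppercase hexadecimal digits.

XOR the bytes together:
  start with 0x1E
  0x1E ⊕ 0x98 = 0x86
  0x86 ⊕ 0xC8 = 0x4E
  0x4E ⊕ 0xA7 = 0xE9
  0xE9 ⊕ 0x42 = 0xAB
  0xAB ⊕ 0xEA = 0x41
  0x41 ⊕ 0x7A = 0x3B
  0x3B ⊕ 0xD0 = 0xEB

EB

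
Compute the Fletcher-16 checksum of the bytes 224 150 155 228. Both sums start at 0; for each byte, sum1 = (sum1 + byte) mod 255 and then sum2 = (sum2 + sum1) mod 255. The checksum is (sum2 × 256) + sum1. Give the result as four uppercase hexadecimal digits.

63F7

Running sums (mod 255):
  after byte 0 (224): sum1=224, sum2=224
  after byte 1 (150): sum1=119, sum2=88
  after byte 2 (155): sum1=19, sum2=107
  after byte 3 (228): sum1=247, sum2=99
Checksum = sum2·256 + sum1 = 99·256 + 247 = 25591 = 0x63F7.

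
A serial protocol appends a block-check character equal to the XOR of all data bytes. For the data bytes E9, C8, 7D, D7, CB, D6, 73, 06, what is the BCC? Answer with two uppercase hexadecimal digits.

XOR the bytes together:
  start with 0xE9
  0xE9 ⊕ 0xC8 = 0x21
  0x21 ⊕ 0x7D = 0x5C
  0x5C ⊕ 0xD7 = 0x8B
  0x8B ⊕ 0xCB = 0x40
  0x40 ⊕ 0xD6 = 0x96
  0x96 ⊕ 0x73 = 0xE5
  0xE5 ⊕ 0x06 = 0xE3

E3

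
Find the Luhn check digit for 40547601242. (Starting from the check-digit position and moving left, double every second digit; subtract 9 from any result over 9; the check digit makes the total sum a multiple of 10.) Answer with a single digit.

Partial digits right→left: 2 4 2 1 0 6 7 4 5 0 4
Double every second digit counting from the check-digit position (so the 1st, 3rd, 5th, ... of the partial from the right).
  doubled (with −9 where >9): 4 4 0 5 1 8 → sum 22
  kept as-is: 4 1 6 4 0 → sum 15
Total = 22 + 15 = 37.
Check digit = (10 − (37 mod 10)) mod 10 = 3.

3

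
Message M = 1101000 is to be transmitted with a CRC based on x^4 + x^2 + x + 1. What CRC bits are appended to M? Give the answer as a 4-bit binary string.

Append 4 zeros: 11010000000. Divide by 10111 (XOR where the leading bit is 1):
  pos 0: 11010 XOR 10111 = 01101
  pos 1: 11010 XOR 10111 = 01101
  pos 2: 11010 XOR 10111 = 01101
  pos 3: 11010 XOR 10111 = 01101
  pos 4: 11010 XOR 10111 = 01101
  pos 5: 11010 XOR 10111 = 01101
  pos 6: 11010 XOR 10111 = 01101
Remainder (last 4 bits) = 1101. This is the CRC / FCS.

1101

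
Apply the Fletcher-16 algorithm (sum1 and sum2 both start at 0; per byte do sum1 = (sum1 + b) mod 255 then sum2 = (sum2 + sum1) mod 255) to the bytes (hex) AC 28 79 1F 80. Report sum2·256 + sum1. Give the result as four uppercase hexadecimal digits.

2BED

Running sums (mod 255):
  after byte 0 (AC): sum1=172, sum2=172
  after byte 1 (28): sum1=212, sum2=129
  after byte 2 (79): sum1=78, sum2=207
  after byte 3 (1F): sum1=109, sum2=61
  after byte 4 (80): sum1=237, sum2=43
Checksum = sum2·256 + sum1 = 43·256 + 237 = 11245 = 0x2BED.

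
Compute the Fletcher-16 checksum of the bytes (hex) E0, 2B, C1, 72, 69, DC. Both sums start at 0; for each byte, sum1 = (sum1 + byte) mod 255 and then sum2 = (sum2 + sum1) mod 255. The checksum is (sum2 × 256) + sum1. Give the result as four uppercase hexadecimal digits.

2B86

Running sums (mod 255):
  after byte 0 (E0): sum1=224, sum2=224
  after byte 1 (2B): sum1=12, sum2=236
  after byte 2 (C1): sum1=205, sum2=186
  after byte 3 (72): sum1=64, sum2=250
  after byte 4 (69): sum1=169, sum2=164
  after byte 5 (DC): sum1=134, sum2=43
Checksum = sum2·256 + sum1 = 43·256 + 134 = 11142 = 0x2B86.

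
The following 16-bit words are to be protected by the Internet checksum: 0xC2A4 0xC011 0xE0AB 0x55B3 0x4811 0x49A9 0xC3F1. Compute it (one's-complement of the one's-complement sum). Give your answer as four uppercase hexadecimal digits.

One's-complement addition (fold any carry out of bit 15 back into bit 0):
  0xC2A4 + 0xC011 = 0x182B5 → wrap carry → 0x82B6
  0x82B6 + 0xE0AB = 0x16361 → wrap carry → 0x6362
  0x6362 + 0x55B3 = 0x0B915
  0xB915 + 0x4811 = 0x10126 → wrap carry → 0x0127
  0x0127 + 0x49A9 = 0x04AD0
  0x4AD0 + 0xC3F1 = 0x10EC1 → wrap carry → 0x0EC2
One's-complement sum = 0x0EC2.
Checksum = ~0x0EC2 & 0xFFFF = 0xF13D.

F13D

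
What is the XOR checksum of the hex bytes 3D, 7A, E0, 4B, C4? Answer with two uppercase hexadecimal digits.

28

XOR the bytes together:
  start with 0x3D
  0x3D ⊕ 0x7A = 0x47
  0x47 ⊕ 0xE0 = 0xA7
  0xA7 ⊕ 0x4B = 0xEC
  0xEC ⊕ 0xC4 = 0x28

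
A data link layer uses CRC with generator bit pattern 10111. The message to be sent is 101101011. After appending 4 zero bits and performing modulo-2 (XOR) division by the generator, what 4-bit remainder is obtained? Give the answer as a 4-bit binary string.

Append 4 zeros: 1011010110000. Divide by 10111 (XOR where the leading bit is 1):
  pos 0: 10110 XOR 10111 = 00001
  pos 4: 11011 XOR 10111 = 01100
  pos 5: 11000 XOR 10111 = 01111
  pos 6: 11110 XOR 10111 = 01001
  pos 7: 10010 XOR 10111 = 00101
Remainder (last 4 bits) = 1010. This is the CRC / FCS.

1010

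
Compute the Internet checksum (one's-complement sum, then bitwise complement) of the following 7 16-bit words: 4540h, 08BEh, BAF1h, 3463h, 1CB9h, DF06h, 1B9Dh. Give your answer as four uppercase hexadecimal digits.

One's-complement addition (fold any carry out of bit 15 back into bit 0):
  0x4540 + 0x08BE = 0x04DFE
  0x4DFE + 0xBAF1 = 0x108EF → wrap carry → 0x08F0
  0x08F0 + 0x3463 = 0x03D53
  0x3D53 + 0x1CB9 = 0x05A0C
  0x5A0C + 0xDF06 = 0x13912 → wrap carry → 0x3913
  0x3913 + 0x1B9D = 0x054B0
One's-complement sum = 0x54B0.
Checksum = ~0x54B0 & 0xFFFF = 0xAB4F.

AB4F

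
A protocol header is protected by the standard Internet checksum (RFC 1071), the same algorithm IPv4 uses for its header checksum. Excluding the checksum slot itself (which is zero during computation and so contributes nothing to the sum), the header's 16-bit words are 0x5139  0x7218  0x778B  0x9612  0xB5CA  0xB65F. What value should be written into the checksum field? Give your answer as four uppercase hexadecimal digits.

C2E5

One's-complement addition (fold any carry out of bit 15 back into bit 0):
  0x5139 + 0x7218 = 0x0C351
  0xC351 + 0x778B = 0x13ADC → wrap carry → 0x3ADD
  0x3ADD + 0x9612 = 0x0D0EF
  0xD0EF + 0xB5CA = 0x186B9 → wrap carry → 0x86BA
  0x86BA + 0xB65F = 0x13D19 → wrap carry → 0x3D1A
One's-complement sum = 0x3D1A.
Checksum = ~0x3D1A & 0xFFFF = 0xC2E5.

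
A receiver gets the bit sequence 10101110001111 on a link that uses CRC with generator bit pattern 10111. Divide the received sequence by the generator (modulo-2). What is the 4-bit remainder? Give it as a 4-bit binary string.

Modulo-2 division of 10101110001111 by 10111:
  pos 0: 10101 XOR 10111 = 00010
  pos 3: 10110 XOR 10111 = 00001
  pos 7: 10011 XOR 10111 = 00100
  pos 9: 10011 XOR 10111 = 00100
Remainder = 0100 (nonzero — an error is detected).

0100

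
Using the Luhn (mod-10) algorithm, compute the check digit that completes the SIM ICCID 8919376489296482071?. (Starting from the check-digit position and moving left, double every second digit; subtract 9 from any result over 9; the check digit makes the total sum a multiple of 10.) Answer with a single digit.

9

Partial digits right→left: 1 7 0 2 8 4 6 9 2 9 8 4 6 7 3 9 1 9 8
Double every second digit counting from the check-digit position (so the 1st, 3rd, 5th, ... of the partial from the right).
  doubled (with −9 where >9): 2 0 7 3 4 7 3 6 2 7 → sum 41
  kept as-is: 7 2 4 9 9 4 7 9 9 → sum 60
Total = 41 + 60 = 101.
Check digit = (10 − (101 mod 10)) mod 10 = 9.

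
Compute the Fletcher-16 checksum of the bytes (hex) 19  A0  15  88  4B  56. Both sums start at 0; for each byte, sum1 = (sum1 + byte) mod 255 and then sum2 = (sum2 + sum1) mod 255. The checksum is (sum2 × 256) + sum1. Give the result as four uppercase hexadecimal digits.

Running sums (mod 255):
  after byte 0 (19): sum1=25, sum2=25
  after byte 1 (A0): sum1=185, sum2=210
  after byte 2 (15): sum1=206, sum2=161
  after byte 3 (88): sum1=87, sum2=248
  after byte 4 (4B): sum1=162, sum2=155
  after byte 5 (56): sum1=248, sum2=148
Checksum = sum2·256 + sum1 = 148·256 + 248 = 38136 = 0x94F8.

94F8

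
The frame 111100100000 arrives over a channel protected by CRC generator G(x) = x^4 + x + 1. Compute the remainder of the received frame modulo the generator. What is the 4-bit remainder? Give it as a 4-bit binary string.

Modulo-2 division of 111100100000 by 10011:
  pos 0: 11110 XOR 10011 = 01101
  pos 1: 11010 XOR 10011 = 01001
  pos 2: 10011 XOR 10011 = 00000
Remainder = 0000 (zero — the frame passes the CRC check).

0000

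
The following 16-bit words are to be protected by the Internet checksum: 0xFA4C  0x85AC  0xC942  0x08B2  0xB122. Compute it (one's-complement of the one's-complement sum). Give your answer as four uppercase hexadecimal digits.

One's-complement addition (fold any carry out of bit 15 back into bit 0):
  0xFA4C + 0x85AC = 0x17FF8 → wrap carry → 0x7FF9
  0x7FF9 + 0xC942 = 0x1493B → wrap carry → 0x493C
  0x493C + 0x08B2 = 0x051EE
  0x51EE + 0xB122 = 0x10310 → wrap carry → 0x0311
One's-complement sum = 0x0311.
Checksum = ~0x0311 & 0xFFFF = 0xFCEE.

FCEE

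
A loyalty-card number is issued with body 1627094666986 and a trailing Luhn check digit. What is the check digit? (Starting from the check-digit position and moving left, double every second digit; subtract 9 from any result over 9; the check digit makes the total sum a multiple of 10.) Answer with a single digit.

Partial digits right→left: 6 8 9 6 6 6 4 9 0 7 2 6 1
Double every second digit counting from the check-digit position (so the 1st, 3rd, 5th, ... of the partial from the right).
  doubled (with −9 where >9): 3 9 3 8 0 4 2 → sum 29
  kept as-is: 8 6 6 9 7 6 → sum 42
Total = 29 + 42 = 71.
Check digit = (10 − (71 mod 10)) mod 10 = 9.

9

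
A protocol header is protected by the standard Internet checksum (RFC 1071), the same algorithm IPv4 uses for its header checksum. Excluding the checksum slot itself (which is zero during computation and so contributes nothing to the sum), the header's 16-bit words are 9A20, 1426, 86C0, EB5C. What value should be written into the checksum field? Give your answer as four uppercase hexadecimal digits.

One's-complement addition (fold any carry out of bit 15 back into bit 0):
  0x9A20 + 0x1426 = 0x0AE46
  0xAE46 + 0x86C0 = 0x13506 → wrap carry → 0x3507
  0x3507 + 0xEB5C = 0x12063 → wrap carry → 0x2064
One's-complement sum = 0x2064.
Checksum = ~0x2064 & 0xFFFF = 0xDF9B.

DF9B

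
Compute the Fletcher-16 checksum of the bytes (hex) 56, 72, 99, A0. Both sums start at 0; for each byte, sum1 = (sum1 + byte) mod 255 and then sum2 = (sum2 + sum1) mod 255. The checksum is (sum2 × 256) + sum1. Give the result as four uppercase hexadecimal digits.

8403

Running sums (mod 255):
  after byte 0 (56): sum1=86, sum2=86
  after byte 1 (72): sum1=200, sum2=31
  after byte 2 (99): sum1=98, sum2=129
  after byte 3 (A0): sum1=3, sum2=132
Checksum = sum2·256 + sum1 = 132·256 + 3 = 33795 = 0x8403.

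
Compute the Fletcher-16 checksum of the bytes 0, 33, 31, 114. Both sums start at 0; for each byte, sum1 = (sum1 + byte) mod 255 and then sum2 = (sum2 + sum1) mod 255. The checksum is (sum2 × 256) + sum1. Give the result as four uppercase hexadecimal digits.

Running sums (mod 255):
  after byte 0 (0): sum1=0, sum2=0
  after byte 1 (33): sum1=33, sum2=33
  after byte 2 (31): sum1=64, sum2=97
  after byte 3 (114): sum1=178, sum2=20
Checksum = sum2·256 + sum1 = 20·256 + 178 = 5298 = 0x14B2.

14B2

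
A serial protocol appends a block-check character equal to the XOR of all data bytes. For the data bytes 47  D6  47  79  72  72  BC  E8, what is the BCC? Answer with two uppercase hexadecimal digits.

XOR the bytes together:
  start with 0x47
  0x47 ⊕ 0xD6 = 0x91
  0x91 ⊕ 0x47 = 0xD6
  0xD6 ⊕ 0x79 = 0xAF
  0xAF ⊕ 0x72 = 0xDD
  0xDD ⊕ 0x72 = 0xAF
  0xAF ⊕ 0xBC = 0x13
  0x13 ⊕ 0xE8 = 0xFB

FB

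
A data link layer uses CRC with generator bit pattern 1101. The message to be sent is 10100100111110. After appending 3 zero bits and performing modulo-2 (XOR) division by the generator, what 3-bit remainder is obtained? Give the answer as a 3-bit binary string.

Append 3 zeros: 10100100111110000. Divide by 1101 (XOR where the leading bit is 1):
  pos 0: 1010 XOR 1101 = 0111
  pos 1: 1110 XOR 1101 = 0011
  pos 3: 1110 XOR 1101 = 0011
  pos 5: 1101 XOR 1101 = 0000
  pos 9: 1111 XOR 1101 = 0010
  pos 11: 1000 XOR 1101 = 0101
  pos 12: 1010 XOR 1101 = 0111
  pos 13: 1110 XOR 1101 = 0011
Remainder (last 3 bits) = 011. This is the CRC / FCS.

011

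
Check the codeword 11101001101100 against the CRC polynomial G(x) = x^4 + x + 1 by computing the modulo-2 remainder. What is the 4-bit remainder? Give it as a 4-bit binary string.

0000

Modulo-2 division of 11101001101100 by 10011:
  pos 0: 11101 XOR 10011 = 01110
  pos 1: 11100 XOR 10011 = 01111
  pos 2: 11110 XOR 10011 = 01101
  pos 3: 11011 XOR 10011 = 01000
  pos 4: 10001 XOR 10011 = 00010
  pos 7: 10011 XOR 10011 = 00000
Remainder = 0000 (zero — the frame passes the CRC check).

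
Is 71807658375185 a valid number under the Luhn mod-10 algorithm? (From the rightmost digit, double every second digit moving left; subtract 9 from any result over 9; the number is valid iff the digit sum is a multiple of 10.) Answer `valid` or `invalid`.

valid

From the right, keep odd positions and double even positions (subtract 9 from any doubled value over 9):
  doubled (positions 2,4,...): 7 1 6 1 5 7 5 → sum 32
  kept (positions 1,3,...): 5 1 7 8 6 0 1 → sum 28
Total = 60.
60 mod 10 = 0, so the number is valid.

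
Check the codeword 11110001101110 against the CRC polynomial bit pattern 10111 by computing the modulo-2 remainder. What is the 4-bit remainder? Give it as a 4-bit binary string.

Modulo-2 division of 11110001101110 by 10111:
  pos 0: 11110 XOR 10111 = 01001
  pos 1: 10010 XOR 10111 = 00101
  pos 3: 10101 XOR 10111 = 00010
  pos 6: 10101 XOR 10111 = 00010
  pos 9: 10110 XOR 10111 = 00001
Remainder = 0001 (nonzero — an error is detected).

0001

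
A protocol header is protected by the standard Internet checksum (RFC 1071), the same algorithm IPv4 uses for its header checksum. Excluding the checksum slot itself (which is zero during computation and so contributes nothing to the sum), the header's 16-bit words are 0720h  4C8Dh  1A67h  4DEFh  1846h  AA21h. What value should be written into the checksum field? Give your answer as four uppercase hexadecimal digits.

8194

One's-complement addition (fold any carry out of bit 15 back into bit 0):
  0x0720 + 0x4C8D = 0x053AD
  0x53AD + 0x1A67 = 0x06E14
  0x6E14 + 0x4DEF = 0x0BC03
  0xBC03 + 0x1846 = 0x0D449
  0xD449 + 0xAA21 = 0x17E6A → wrap carry → 0x7E6B
One's-complement sum = 0x7E6B.
Checksum = ~0x7E6B & 0xFFFF = 0x8194.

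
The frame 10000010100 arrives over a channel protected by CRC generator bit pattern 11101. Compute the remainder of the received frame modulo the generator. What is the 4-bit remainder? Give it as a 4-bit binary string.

Modulo-2 division of 10000010100 by 11101:
  pos 0: 10000 XOR 11101 = 01101
  pos 1: 11010 XOR 11101 = 00111
  pos 3: 11110 XOR 11101 = 00011
  pos 6: 11100 XOR 11101 = 00001
Remainder = 0001 (nonzero — an error is detected).

0001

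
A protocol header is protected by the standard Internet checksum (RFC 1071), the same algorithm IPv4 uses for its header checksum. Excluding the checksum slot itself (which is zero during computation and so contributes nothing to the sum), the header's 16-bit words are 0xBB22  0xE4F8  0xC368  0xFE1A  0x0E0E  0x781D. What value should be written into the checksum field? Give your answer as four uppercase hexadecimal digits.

1835

One's-complement addition (fold any carry out of bit 15 back into bit 0):
  0xBB22 + 0xE4F8 = 0x1A01A → wrap carry → 0xA01B
  0xA01B + 0xC368 = 0x16383 → wrap carry → 0x6384
  0x6384 + 0xFE1A = 0x1619E → wrap carry → 0x619F
  0x619F + 0x0E0E = 0x06FAD
  0x6FAD + 0x781D = 0x0E7CA
One's-complement sum = 0xE7CA.
Checksum = ~0xE7CA & 0xFFFF = 0x1835.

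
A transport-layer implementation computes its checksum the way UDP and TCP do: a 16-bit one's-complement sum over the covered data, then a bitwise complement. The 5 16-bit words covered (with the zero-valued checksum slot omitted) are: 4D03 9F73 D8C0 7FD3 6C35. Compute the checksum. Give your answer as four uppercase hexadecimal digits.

One's-complement addition (fold any carry out of bit 15 back into bit 0):
  0x4D03 + 0x9F73 = 0x0EC76
  0xEC76 + 0xD8C0 = 0x1C536 → wrap carry → 0xC537
  0xC537 + 0x7FD3 = 0x1450A → wrap carry → 0x450B
  0x450B + 0x6C35 = 0x0B140
One's-complement sum = 0xB140.
Checksum = ~0xB140 & 0xFFFF = 0x4EBF.

4EBF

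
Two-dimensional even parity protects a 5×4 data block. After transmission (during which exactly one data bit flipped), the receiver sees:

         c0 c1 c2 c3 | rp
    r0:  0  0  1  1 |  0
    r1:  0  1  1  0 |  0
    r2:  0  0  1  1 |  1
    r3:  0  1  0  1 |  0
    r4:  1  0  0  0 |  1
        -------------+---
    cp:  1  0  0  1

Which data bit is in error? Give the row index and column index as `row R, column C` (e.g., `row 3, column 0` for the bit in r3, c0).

row 2, column 2

Recompute each row's even parity and compare to rp:
  r0: data parity 0, sent rp 0 → ok
  r1: data parity 0, sent rp 0 → ok
  r2: data parity 0, sent rp 1 → mismatch
  r3: data parity 0, sent rp 0 → ok
  r4: data parity 1, sent rp 1 → ok
Recompute each column's even parity and compare to cp:
  c0: data parity 1, sent cp 1 → ok
  c1: data parity 0, sent cp 0 → ok
  c2: data parity 1, sent cp 0 → mismatch
  c3: data parity 1, sent cp 1 → ok
Exactly one row (r2) and one column (c2) fail → the flipped bit is at their intersection.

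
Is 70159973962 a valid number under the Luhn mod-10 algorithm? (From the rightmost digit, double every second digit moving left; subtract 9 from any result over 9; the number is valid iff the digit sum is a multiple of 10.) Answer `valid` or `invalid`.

invalid

From the right, keep odd positions and double even positions (subtract 9 from any doubled value over 9):
  doubled (positions 2,4,...): 3 6 9 1 0 → sum 19
  kept (positions 1,3,...): 2 9 7 9 1 7 → sum 35
Total = 54.
54 mod 10 = 4, so the number is invalid.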